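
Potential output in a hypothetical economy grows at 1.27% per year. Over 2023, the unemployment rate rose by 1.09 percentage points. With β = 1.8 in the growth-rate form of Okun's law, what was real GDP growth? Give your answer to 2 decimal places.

Growth-rate Okun's law: g_Y = g_Y* - β × Δu.
g_Y = 1.27 - 1.8 × (1.09) = 1.27 - 1.962 = -0.692%, i.e. -0.69% to 2 d.p.

-0.69%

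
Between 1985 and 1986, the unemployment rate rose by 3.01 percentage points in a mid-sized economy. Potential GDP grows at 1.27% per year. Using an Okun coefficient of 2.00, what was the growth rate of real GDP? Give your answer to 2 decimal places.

Growth-rate Okun's law: g_Y = g_Y* - β × Δu.
g_Y = 1.27 - 2.00 × (3.01) = 1.27 - 6.02 = -4.75%, i.e. -4.75% to 2 d.p.

-4.75%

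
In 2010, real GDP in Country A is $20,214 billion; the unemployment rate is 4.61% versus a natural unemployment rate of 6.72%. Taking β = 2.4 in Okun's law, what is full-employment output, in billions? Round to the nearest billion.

Unemployment gap = 4.61 - 6.72 = -2.11 points, so output gap = -2.4 × (-2.11) = 5.064%.
Since Y = Y* × (1 + gap/100), Y* = 20214/1.05064 ≈ 19240 billion.

$19,240 billion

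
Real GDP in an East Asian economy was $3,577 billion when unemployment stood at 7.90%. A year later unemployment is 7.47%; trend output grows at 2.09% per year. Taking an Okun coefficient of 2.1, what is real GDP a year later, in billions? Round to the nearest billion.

Δu = 7.47 - 7.9 = -0.43 points.
Okun's law (growth form): g_Y = g_Y* - β × Δu = 2.09 - 2.1 × (-0.43) = 2.09 + 0.903 = 2.993%.
Real GDP in the next year = 3577 × (1 + 2.993/100) = 3577 × 1.02993 ≈ 3684 billion.

$3,684 billion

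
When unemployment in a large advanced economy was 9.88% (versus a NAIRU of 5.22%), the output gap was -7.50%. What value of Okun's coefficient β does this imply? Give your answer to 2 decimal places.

Okun's law: output gap = -β × (u - u*).
-7.50 = -β × (9.88 - 5.22) = -β × 4.66, so β = 7.5/4.66 = 1.61.

β ≈ 1.61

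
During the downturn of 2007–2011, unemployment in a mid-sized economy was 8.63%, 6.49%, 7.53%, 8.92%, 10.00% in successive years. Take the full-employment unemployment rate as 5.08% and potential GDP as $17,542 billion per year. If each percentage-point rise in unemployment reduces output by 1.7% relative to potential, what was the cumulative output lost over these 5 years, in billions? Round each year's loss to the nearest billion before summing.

$4,822 billion

Year 2007: gap = -1.7 × (8.63 - 5.08) = -6.035%, loss ≈ 17542 × 6.035/100 ≈ 1059.
Year 2008: gap = -1.7 × (6.49 - 5.08) = -2.397%, loss ≈ 17542 × 2.397/100 ≈ 420.
Year 2009: gap = -1.7 × (7.53 - 5.08) = -4.165%, loss ≈ 17542 × 4.165/100 ≈ 731.
Year 2010: gap = -1.7 × (8.92 - 5.08) = -6.528%, loss ≈ 17542 × 6.528/100 ≈ 1145.
Year 2011: gap = -1.7 × (10 - 5.08) = -8.364%, loss ≈ 17542 × 8.364/100 ≈ 1467.
Total lost output = 1059 + 420 + 731 + 1145 + 1467 = 4822 billion.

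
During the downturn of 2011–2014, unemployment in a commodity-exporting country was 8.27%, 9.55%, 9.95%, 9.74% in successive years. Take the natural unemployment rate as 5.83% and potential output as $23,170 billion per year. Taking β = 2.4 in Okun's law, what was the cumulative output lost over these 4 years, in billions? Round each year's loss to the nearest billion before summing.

$7,891 billion

Year 2011: gap = -2.4 × (8.27 - 5.83) = -5.856%, loss ≈ 23170 × 5.856/100 ≈ 1357.
Year 2012: gap = -2.4 × (9.55 - 5.83) = -8.928%, loss ≈ 23170 × 8.928/100 ≈ 2069.
Year 2013: gap = -2.4 × (9.95 - 5.83) = -9.888%, loss ≈ 23170 × 9.888/100 ≈ 2291.
Year 2014: gap = -2.4 × (9.74 - 5.83) = -9.384%, loss ≈ 23170 × 9.384/100 ≈ 2174.
Total lost output = 1357 + 2069 + 2291 + 2174 = 7891 billion.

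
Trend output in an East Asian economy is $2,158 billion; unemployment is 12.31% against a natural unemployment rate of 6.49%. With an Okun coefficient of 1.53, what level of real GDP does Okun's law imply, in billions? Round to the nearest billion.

Unemployment gap = 12.31 - 6.49 = 5.82 points, so the output gap is -1.53 × 5.82 = -8.9046%.
Actual GDP = 2158 × (1 - 8.9046/100) = 2158 × 0.910954 ≈ 1966 billion.

$1,966 billion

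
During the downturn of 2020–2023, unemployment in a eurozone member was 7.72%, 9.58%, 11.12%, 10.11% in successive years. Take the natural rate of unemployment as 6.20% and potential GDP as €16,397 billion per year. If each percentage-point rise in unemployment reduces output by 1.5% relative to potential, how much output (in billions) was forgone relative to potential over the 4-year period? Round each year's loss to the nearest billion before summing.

€3,377 billion

Year 2020: gap = -1.5 × (7.72 - 6.2) = -2.28%, loss ≈ 16397 × 2.28/100 ≈ 374.
Year 2021: gap = -1.5 × (9.58 - 6.2) = -5.07%, loss ≈ 16397 × 5.07/100 ≈ 831.
Year 2022: gap = -1.5 × (11.12 - 6.2) = -7.38%, loss ≈ 16397 × 7.38/100 ≈ 1210.
Year 2023: gap = -1.5 × (10.11 - 6.2) = -5.865%, loss ≈ 16397 × 5.865/100 ≈ 962.
Total lost output = 374 + 831 + 1210 + 962 = 3377 billion.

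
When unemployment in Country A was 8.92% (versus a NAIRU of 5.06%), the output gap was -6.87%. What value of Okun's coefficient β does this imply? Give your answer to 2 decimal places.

β ≈ 1.78

Okun's law: output gap = -β × (u - u*).
-6.87 = -β × (8.92 - 5.06) = -β × 3.86, so β = 6.87/3.86 = 1.78.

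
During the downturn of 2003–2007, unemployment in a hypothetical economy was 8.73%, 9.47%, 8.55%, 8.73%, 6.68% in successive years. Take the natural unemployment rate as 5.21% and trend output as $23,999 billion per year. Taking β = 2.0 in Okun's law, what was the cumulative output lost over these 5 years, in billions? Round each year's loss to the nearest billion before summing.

Year 2003: gap = -2.0 × (8.73 - 5.21) = -7.04%, loss ≈ 23999 × 7.04/100 ≈ 1690.
Year 2004: gap = -2.0 × (9.47 - 5.21) = -8.52%, loss ≈ 23999 × 8.52/100 ≈ 2045.
Year 2005: gap = -2.0 × (8.55 - 5.21) = -6.68%, loss ≈ 23999 × 6.68/100 ≈ 1603.
Year 2006: gap = -2.0 × (8.73 - 5.21) = -7.04%, loss ≈ 23999 × 7.04/100 ≈ 1690.
Year 2007: gap = -2.0 × (6.68 - 5.21) = -2.94%, loss ≈ 23999 × 2.94/100 ≈ 706.
Total lost output = 1690 + 2045 + 1603 + 1690 + 706 = 7734 billion.

$7,734 billion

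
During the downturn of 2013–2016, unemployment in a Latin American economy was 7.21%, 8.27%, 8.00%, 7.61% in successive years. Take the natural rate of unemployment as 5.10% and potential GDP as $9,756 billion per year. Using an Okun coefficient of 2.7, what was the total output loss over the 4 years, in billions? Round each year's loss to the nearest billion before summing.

Year 2013: gap = -2.7 × (7.21 - 5.1) = -5.697%, loss ≈ 9756 × 5.697/100 ≈ 556.
Year 2014: gap = -2.7 × (8.27 - 5.1) = -8.559%, loss ≈ 9756 × 8.559/100 ≈ 835.
Year 2015: gap = -2.7 × (8 - 5.1) = -7.83%, loss ≈ 9756 × 7.83/100 ≈ 764.
Year 2016: gap = -2.7 × (7.61 - 5.1) = -6.777%, loss ≈ 9756 × 6.777/100 ≈ 661.
Total lost output = 556 + 835 + 764 + 661 = 2816 billion.

$2,816 billion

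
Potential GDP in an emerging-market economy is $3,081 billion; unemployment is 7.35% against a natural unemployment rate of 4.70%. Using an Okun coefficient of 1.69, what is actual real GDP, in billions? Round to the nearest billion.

$2,943 billion

Unemployment gap = 7.35 - 4.7 = 2.65 points, so the output gap is -1.69 × 2.65 = -4.4785%.
Actual GDP = 3081 × (1 - 4.4785/100) = 3081 × 0.955215 ≈ 2943 billion.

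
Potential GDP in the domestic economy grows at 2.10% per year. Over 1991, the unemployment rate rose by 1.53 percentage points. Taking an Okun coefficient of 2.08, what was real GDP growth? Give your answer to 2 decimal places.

Growth-rate Okun's law: g_Y = g_Y* - β × Δu.
g_Y = 2.10 - 2.08 × (1.53) = 2.1 - 3.1824 = -1.0824%, i.e. -1.08% to 2 d.p.

-1.08%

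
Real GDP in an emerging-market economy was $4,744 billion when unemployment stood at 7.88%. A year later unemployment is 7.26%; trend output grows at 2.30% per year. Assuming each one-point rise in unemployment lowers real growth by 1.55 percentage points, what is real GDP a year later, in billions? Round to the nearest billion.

Δu = 7.26 - 7.88 = -0.62 points.
Okun's law (growth form): g_Y = g_Y* - β × Δu = 2.30 - 1.55 × (-0.62) = 2.3 + 0.961 = 3.261%.
Real GDP in the next year = 4744 × (1 + 3.261/100) = 4744 × 1.03261 ≈ 4899 billion.

$4,899 billion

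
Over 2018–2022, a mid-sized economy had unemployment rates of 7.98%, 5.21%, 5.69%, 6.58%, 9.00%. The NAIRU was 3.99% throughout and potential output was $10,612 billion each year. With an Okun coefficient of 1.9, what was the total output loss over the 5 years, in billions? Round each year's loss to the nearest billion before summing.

$2,925 billion

Year 2018: gap = -1.9 × (7.98 - 3.99) = -7.581%, loss ≈ 10612 × 7.581/100 ≈ 804.
Year 2019: gap = -1.9 × (5.21 - 3.99) = -2.318%, loss ≈ 10612 × 2.318/100 ≈ 246.
Year 2020: gap = -1.9 × (5.69 - 3.99) = -3.23%, loss ≈ 10612 × 3.23/100 ≈ 343.
Year 2021: gap = -1.9 × (6.58 - 3.99) = -4.921%, loss ≈ 10612 × 4.921/100 ≈ 522.
Year 2022: gap = -1.9 × (9 - 3.99) = -9.519%, loss ≈ 10612 × 9.519/100 ≈ 1010.
Total lost output = 804 + 246 + 343 + 522 + 1010 = 2925 billion.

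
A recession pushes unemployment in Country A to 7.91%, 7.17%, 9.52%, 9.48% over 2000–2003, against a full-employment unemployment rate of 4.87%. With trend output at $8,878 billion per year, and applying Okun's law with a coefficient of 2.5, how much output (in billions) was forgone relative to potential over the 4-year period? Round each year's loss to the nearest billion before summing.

Year 2000: gap = -2.5 × (7.91 - 4.87) = -7.6%, loss ≈ 8878 × 7.6/100 ≈ 675.
Year 2001: gap = -2.5 × (7.17 - 4.87) = -5.75%, loss ≈ 8878 × 5.75/100 ≈ 510.
Year 2002: gap = -2.5 × (9.52 - 4.87) = -11.625%, loss ≈ 8878 × 11.625/100 ≈ 1032.
Year 2003: gap = -2.5 × (9.48 - 4.87) = -11.525%, loss ≈ 8878 × 11.525/100 ≈ 1023.
Total lost output = 675 + 510 + 1032 + 1023 = 3240 billion.

$3,240 billion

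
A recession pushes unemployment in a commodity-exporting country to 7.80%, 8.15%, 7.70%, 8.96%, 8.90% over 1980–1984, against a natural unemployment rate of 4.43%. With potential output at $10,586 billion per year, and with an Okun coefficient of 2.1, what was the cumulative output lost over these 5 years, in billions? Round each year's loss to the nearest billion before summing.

Year 1980: gap = -2.1 × (7.8 - 4.43) = -7.077%, loss ≈ 10586 × 7.077/100 ≈ 749.
Year 1981: gap = -2.1 × (8.15 - 4.43) = -7.812%, loss ≈ 10586 × 7.812/100 ≈ 827.
Year 1982: gap = -2.1 × (7.7 - 4.43) = -6.867%, loss ≈ 10586 × 6.867/100 ≈ 727.
Year 1983: gap = -2.1 × (8.96 - 4.43) = -9.513%, loss ≈ 10586 × 9.513/100 ≈ 1007.
Year 1984: gap = -2.1 × (8.9 - 4.43) = -9.387%, loss ≈ 10586 × 9.387/100 ≈ 994.
Total lost output = 749 + 827 + 727 + 1007 + 994 = 4304 billion.

$4,304 billion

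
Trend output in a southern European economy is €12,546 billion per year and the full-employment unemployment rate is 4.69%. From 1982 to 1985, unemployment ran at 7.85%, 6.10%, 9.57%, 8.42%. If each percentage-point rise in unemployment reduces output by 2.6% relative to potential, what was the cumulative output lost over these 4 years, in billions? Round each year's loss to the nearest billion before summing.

€4,300 billion

Year 1982: gap = -2.6 × (7.85 - 4.69) = -8.216%, loss ≈ 12546 × 8.216/100 ≈ 1031.
Year 1983: gap = -2.6 × (6.1 - 4.69) = -3.666%, loss ≈ 12546 × 3.666/100 ≈ 460.
Year 1984: gap = -2.6 × (9.57 - 4.69) = -12.688%, loss ≈ 12546 × 12.688/100 ≈ 1592.
Year 1985: gap = -2.6 × (8.42 - 4.69) = -9.698%, loss ≈ 12546 × 9.698/100 ≈ 1217.
Total lost output = 1031 + 460 + 1592 + 1217 = 4300 billion.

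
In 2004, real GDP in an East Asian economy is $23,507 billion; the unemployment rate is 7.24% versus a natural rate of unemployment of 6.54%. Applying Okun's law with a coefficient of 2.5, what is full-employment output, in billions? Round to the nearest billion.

Unemployment gap = 7.24 - 6.54 = 0.7 points, so output gap = -2.5 × 0.7 = -1.75%.
Since Y = Y* × (1 + gap/100), Y* = 23507/0.9825 ≈ 23926 billion.

$23,926 billion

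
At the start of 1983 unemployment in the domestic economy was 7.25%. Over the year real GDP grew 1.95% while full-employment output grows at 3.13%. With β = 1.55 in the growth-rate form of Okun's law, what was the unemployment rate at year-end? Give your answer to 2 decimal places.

8.01%

Growth-rate Okun's law: g_Y = g_Y* - β × Δu, so Δu = (g_Y* - g_Y)/β.
Δu = (3.13 - 1.95)/1.55 = 1.18/1.55 = 0.76 percentage points.
Year-end unemployment = 7.25 + 0.76 = 8.01%.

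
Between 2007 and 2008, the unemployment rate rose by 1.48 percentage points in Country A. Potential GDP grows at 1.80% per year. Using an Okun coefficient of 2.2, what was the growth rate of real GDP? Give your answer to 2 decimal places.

-1.46%

Growth-rate Okun's law: g_Y = g_Y* - β × Δu.
g_Y = 1.80 - 2.2 × (1.48) = 1.8 - 3.256 = -1.456%, i.e. -1.46% to 2 d.p.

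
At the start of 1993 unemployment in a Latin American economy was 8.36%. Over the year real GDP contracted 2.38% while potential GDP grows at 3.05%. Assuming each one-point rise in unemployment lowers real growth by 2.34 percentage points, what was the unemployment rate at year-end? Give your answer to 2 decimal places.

10.68%

Growth-rate Okun's law: g_Y = g_Y* - β × Δu, so Δu = (g_Y* - g_Y)/β.
Δu = (3.05 + 2.38)/2.34 = 5.43/2.34 = 2.32 percentage points.
Year-end unemployment = 8.36 + 2.32 = 10.68%.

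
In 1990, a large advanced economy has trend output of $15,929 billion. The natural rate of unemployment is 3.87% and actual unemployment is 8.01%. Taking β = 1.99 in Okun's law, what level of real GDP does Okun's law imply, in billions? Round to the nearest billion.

$14,617 billion

Unemployment gap = 8.01 - 3.87 = 4.14 points, so the output gap is -1.99 × 4.14 = -8.2386%.
Actual GDP = 15929 × (1 - 8.2386/100) = 15929 × 0.917614 ≈ 14617 billion.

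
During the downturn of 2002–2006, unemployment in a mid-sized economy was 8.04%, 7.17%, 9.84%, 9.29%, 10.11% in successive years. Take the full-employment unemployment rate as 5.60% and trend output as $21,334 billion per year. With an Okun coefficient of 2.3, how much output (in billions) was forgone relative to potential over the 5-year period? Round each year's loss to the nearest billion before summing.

$8,071 billion

Year 2002: gap = -2.3 × (8.04 - 5.6) = -5.612%, loss ≈ 21334 × 5.612/100 ≈ 1197.
Year 2003: gap = -2.3 × (7.17 - 5.6) = -3.611%, loss ≈ 21334 × 3.611/100 ≈ 770.
Year 2004: gap = -2.3 × (9.84 - 5.6) = -9.752%, loss ≈ 21334 × 9.752/100 ≈ 2080.
Year 2005: gap = -2.3 × (9.29 - 5.6) = -8.487%, loss ≈ 21334 × 8.487/100 ≈ 1811.
Year 2006: gap = -2.3 × (10.11 - 5.6) = -10.373%, loss ≈ 21334 × 10.373/100 ≈ 2213.
Total lost output = 1197 + 770 + 2080 + 1811 + 2213 = 8071 billion.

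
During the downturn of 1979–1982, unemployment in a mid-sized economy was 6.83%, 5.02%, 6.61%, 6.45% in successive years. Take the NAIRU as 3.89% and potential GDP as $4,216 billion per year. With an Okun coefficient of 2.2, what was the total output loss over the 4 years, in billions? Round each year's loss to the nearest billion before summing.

Year 1979: gap = -2.2 × (6.83 - 3.89) = -6.468%, loss ≈ 4216 × 6.468/100 ≈ 273.
Year 1980: gap = -2.2 × (5.02 - 3.89) = -2.486%, loss ≈ 4216 × 2.486/100 ≈ 105.
Year 1981: gap = -2.2 × (6.61 - 3.89) = -5.984%, loss ≈ 4216 × 5.984/100 ≈ 252.
Year 1982: gap = -2.2 × (6.45 - 3.89) = -5.632%, loss ≈ 4216 × 5.632/100 ≈ 237.
Total lost output = 273 + 105 + 252 + 237 = 867 billion.

$867 billion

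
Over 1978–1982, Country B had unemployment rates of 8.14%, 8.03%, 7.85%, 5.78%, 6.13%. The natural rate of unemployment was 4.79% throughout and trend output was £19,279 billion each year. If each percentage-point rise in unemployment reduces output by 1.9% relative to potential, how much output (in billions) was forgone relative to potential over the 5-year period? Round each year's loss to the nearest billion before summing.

£4,389 billion

Year 1978: gap = -1.9 × (8.14 - 4.79) = -6.365%, loss ≈ 19279 × 6.365/100 ≈ 1227.
Year 1979: gap = -1.9 × (8.03 - 4.79) = -6.156%, loss ≈ 19279 × 6.156/100 ≈ 1187.
Year 1980: gap = -1.9 × (7.85 - 4.79) = -5.814%, loss ≈ 19279 × 5.814/100 ≈ 1121.
Year 1981: gap = -1.9 × (5.78 - 4.79) = -1.881%, loss ≈ 19279 × 1.881/100 ≈ 363.
Year 1982: gap = -1.9 × (6.13 - 4.79) = -2.546%, loss ≈ 19279 × 2.546/100 ≈ 491.
Total lost output = 1227 + 1187 + 1121 + 363 + 491 = 4389 billion.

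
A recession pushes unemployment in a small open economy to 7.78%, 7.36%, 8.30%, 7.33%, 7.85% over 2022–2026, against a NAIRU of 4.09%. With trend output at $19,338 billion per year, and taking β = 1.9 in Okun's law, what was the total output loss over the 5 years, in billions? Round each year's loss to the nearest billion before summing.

$6,676 billion

Year 2022: gap = -1.9 × (7.78 - 4.09) = -7.011%, loss ≈ 19338 × 7.011/100 ≈ 1356.
Year 2023: gap = -1.9 × (7.36 - 4.09) = -6.213%, loss ≈ 19338 × 6.213/100 ≈ 1201.
Year 2024: gap = -1.9 × (8.3 - 4.09) = -7.999%, loss ≈ 19338 × 7.999/100 ≈ 1547.
Year 2025: gap = -1.9 × (7.33 - 4.09) = -6.156%, loss ≈ 19338 × 6.156/100 ≈ 1190.
Year 2026: gap = -1.9 × (7.85 - 4.09) = -7.144%, loss ≈ 19338 × 7.144/100 ≈ 1382.
Total lost output = 1356 + 1201 + 1547 + 1190 + 1382 = 6676 billion.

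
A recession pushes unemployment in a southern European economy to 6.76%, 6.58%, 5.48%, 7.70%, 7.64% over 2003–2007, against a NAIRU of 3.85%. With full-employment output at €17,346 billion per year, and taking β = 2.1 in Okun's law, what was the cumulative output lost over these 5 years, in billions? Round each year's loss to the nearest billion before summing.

Year 2003: gap = -2.1 × (6.76 - 3.85) = -6.111%, loss ≈ 17346 × 6.111/100 ≈ 1060.
Year 2004: gap = -2.1 × (6.58 - 3.85) = -5.733%, loss ≈ 17346 × 5.733/100 ≈ 994.
Year 2005: gap = -2.1 × (5.48 - 3.85) = -3.423%, loss ≈ 17346 × 3.423/100 ≈ 594.
Year 2006: gap = -2.1 × (7.7 - 3.85) = -8.085%, loss ≈ 17346 × 8.085/100 ≈ 1402.
Year 2007: gap = -2.1 × (7.64 - 3.85) = -7.959%, loss ≈ 17346 × 7.959/100 ≈ 1381.
Total lost output = 1060 + 994 + 594 + 1402 + 1381 = 5431 billion.

€5,431 billion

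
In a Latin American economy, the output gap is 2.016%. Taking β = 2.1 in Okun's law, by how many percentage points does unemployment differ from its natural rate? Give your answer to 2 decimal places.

-0.96 percentage points

Okun's law: output gap = -β × (u - u*), so u - u* = -(output gap)/β.
u - u* = -(2.016)/2.1 = -0.96 percentage points.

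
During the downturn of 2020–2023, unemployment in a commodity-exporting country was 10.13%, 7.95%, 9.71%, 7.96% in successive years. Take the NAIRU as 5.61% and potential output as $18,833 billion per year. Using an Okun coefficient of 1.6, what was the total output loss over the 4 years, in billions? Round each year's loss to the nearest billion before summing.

$4,010 billion

Year 2020: gap = -1.6 × (10.13 - 5.61) = -7.232%, loss ≈ 18833 × 7.232/100 ≈ 1362.
Year 2021: gap = -1.6 × (7.95 - 5.61) = -3.744%, loss ≈ 18833 × 3.744/100 ≈ 705.
Year 2022: gap = -1.6 × (9.71 - 5.61) = -6.56%, loss ≈ 18833 × 6.56/100 ≈ 1235.
Year 2023: gap = -1.6 × (7.96 - 5.61) = -3.76%, loss ≈ 18833 × 3.76/100 ≈ 708.
Total lost output = 1362 + 705 + 1235 + 708 = 4010 billion.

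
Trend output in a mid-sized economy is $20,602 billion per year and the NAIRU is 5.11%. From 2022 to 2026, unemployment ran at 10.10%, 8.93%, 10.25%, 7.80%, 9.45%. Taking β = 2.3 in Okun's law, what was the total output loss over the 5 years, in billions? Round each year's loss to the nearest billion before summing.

Year 2022: gap = -2.3 × (10.1 - 5.11) = -11.477%, loss ≈ 20602 × 11.477/100 ≈ 2364.
Year 2023: gap = -2.3 × (8.93 - 5.11) = -8.786%, loss ≈ 20602 × 8.786/100 ≈ 1810.
Year 2024: gap = -2.3 × (10.25 - 5.11) = -11.822%, loss ≈ 20602 × 11.822/100 ≈ 2436.
Year 2025: gap = -2.3 × (7.8 - 5.11) = -6.187%, loss ≈ 20602 × 6.187/100 ≈ 1275.
Year 2026: gap = -2.3 × (9.45 - 5.11) = -9.982%, loss ≈ 20602 × 9.982/100 ≈ 2056.
Total lost output = 2364 + 1810 + 2436 + 1275 + 2056 = 9941 billion.

$9,941 billion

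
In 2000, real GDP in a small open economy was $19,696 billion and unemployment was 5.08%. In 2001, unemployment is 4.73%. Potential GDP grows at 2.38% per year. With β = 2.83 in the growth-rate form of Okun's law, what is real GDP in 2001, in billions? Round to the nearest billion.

Δu = 4.73 - 5.08 = -0.35 points.
Okun's law (growth form): g_Y = g_Y* - β × Δu = 2.38 - 2.83 × (-0.35) = 2.38 + 0.9905 = 3.3705%.
Real GDP in the next year = 19696 × (1 + 3.3705/100) = 19696 × 1.033705 ≈ 20360 billion.

$20,360 billion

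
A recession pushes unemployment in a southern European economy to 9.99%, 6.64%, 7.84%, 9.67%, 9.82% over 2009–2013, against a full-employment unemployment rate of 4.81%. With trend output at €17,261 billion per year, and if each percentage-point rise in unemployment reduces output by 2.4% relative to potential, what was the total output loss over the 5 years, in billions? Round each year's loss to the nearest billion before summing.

€8,247 billion

Year 2009: gap = -2.4 × (9.99 - 4.81) = -12.432%, loss ≈ 17261 × 12.432/100 ≈ 2146.
Year 2010: gap = -2.4 × (6.64 - 4.81) = -4.392%, loss ≈ 17261 × 4.392/100 ≈ 758.
Year 2011: gap = -2.4 × (7.84 - 4.81) = -7.272%, loss ≈ 17261 × 7.272/100 ≈ 1255.
Year 2012: gap = -2.4 × (9.67 - 4.81) = -11.664%, loss ≈ 17261 × 11.664/100 ≈ 2013.
Year 2013: gap = -2.4 × (9.82 - 4.81) = -12.024%, loss ≈ 17261 × 12.024/100 ≈ 2075.
Total lost output = 2146 + 758 + 1255 + 2013 + 2075 = 8247 billion.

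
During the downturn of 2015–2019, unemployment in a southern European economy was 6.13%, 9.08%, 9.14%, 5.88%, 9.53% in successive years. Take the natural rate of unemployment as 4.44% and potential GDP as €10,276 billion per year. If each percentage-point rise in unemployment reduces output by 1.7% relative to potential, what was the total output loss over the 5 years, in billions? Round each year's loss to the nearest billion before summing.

Year 2015: gap = -1.7 × (6.13 - 4.44) = -2.873%, loss ≈ 10276 × 2.873/100 ≈ 295.
Year 2016: gap = -1.7 × (9.08 - 4.44) = -7.888%, loss ≈ 10276 × 7.888/100 ≈ 811.
Year 2017: gap = -1.7 × (9.14 - 4.44) = -7.99%, loss ≈ 10276 × 7.99/100 ≈ 821.
Year 2018: gap = -1.7 × (5.88 - 4.44) = -2.448%, loss ≈ 10276 × 2.448/100 ≈ 252.
Year 2019: gap = -1.7 × (9.53 - 4.44) = -8.653%, loss ≈ 10276 × 8.653/100 ≈ 889.
Total lost output = 295 + 811 + 821 + 252 + 889 = 3068 billion.

€3,068 billion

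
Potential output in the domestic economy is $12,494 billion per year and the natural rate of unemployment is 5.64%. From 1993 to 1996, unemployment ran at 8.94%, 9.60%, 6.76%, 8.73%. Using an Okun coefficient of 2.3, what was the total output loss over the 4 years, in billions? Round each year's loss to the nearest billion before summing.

Year 1993: gap = -2.3 × (8.94 - 5.64) = -7.59%, loss ≈ 12494 × 7.59/100 ≈ 948.
Year 1994: gap = -2.3 × (9.6 - 5.64) = -9.108%, loss ≈ 12494 × 9.108/100 ≈ 1138.
Year 1995: gap = -2.3 × (6.76 - 5.64) = -2.576%, loss ≈ 12494 × 2.576/100 ≈ 322.
Year 1996: gap = -2.3 × (8.73 - 5.64) = -7.107%, loss ≈ 12494 × 7.107/100 ≈ 888.
Total lost output = 948 + 1138 + 322 + 888 = 3296 billion.

$3,296 billion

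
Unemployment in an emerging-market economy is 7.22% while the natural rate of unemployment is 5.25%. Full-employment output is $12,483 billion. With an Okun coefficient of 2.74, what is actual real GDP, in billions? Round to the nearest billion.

$11,809 billion

Unemployment gap = 7.22 - 5.25 = 1.97 points, so the output gap is -2.74 × 1.97 = -5.3978%.
Actual GDP = 12483 × (1 - 5.3978/100) = 12483 × 0.946022 ≈ 11809 billion.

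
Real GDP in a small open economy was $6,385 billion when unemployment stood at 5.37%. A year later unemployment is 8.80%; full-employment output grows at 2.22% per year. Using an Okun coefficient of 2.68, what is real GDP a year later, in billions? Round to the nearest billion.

Δu = 8.8 - 5.37 = 3.43 points.
Okun's law (growth form): g_Y = g_Y* - β × Δu = 2.22 - 2.68 × (3.43) = 2.22 - 9.1924 = -6.9724%.
Real GDP in the next year = 6385 × (1 - 6.9724/100) = 6385 × 0.930276 ≈ 5940 billion.

$5,940 billion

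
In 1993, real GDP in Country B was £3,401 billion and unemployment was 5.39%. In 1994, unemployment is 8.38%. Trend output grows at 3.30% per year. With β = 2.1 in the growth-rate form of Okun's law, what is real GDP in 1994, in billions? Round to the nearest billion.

Δu = 8.38 - 5.39 = 2.99 points.
Okun's law (growth form): g_Y = g_Y* - β × Δu = 3.30 - 2.1 × (2.99) = 3.3 - 6.279 = -2.979%.
Real GDP in the next year = 3401 × (1 - 2.979/100) = 3401 × 0.97021 ≈ 3300 billion.

£3,300 billion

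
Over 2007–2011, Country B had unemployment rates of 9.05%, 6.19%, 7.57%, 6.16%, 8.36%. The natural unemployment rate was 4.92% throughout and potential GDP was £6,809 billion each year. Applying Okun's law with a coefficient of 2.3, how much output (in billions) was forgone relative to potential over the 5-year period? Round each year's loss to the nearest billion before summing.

£1,994 billion

Year 2007: gap = -2.3 × (9.05 - 4.92) = -9.499%, loss ≈ 6809 × 9.499/100 ≈ 647.
Year 2008: gap = -2.3 × (6.19 - 4.92) = -2.921%, loss ≈ 6809 × 2.921/100 ≈ 199.
Year 2009: gap = -2.3 × (7.57 - 4.92) = -6.095%, loss ≈ 6809 × 6.095/100 ≈ 415.
Year 2010: gap = -2.3 × (6.16 - 4.92) = -2.852%, loss ≈ 6809 × 2.852/100 ≈ 194.
Year 2011: gap = -2.3 × (8.36 - 4.92) = -7.912%, loss ≈ 6809 × 7.912/100 ≈ 539.
Total lost output = 647 + 199 + 415 + 194 + 539 = 1994 billion.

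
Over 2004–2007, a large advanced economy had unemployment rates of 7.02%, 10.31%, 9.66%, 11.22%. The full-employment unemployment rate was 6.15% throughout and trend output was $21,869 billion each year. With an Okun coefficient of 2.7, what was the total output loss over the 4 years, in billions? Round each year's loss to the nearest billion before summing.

Year 2004: gap = -2.7 × (7.02 - 6.15) = -2.349%, loss ≈ 21869 × 2.349/100 ≈ 514.
Year 2005: gap = -2.7 × (10.31 - 6.15) = -11.232%, loss ≈ 21869 × 11.232/100 ≈ 2456.
Year 2006: gap = -2.7 × (9.66 - 6.15) = -9.477%, loss ≈ 21869 × 9.477/100 ≈ 2073.
Year 2007: gap = -2.7 × (11.22 - 6.15) = -13.689%, loss ≈ 21869 × 13.689/100 ≈ 2994.
Total lost output = 514 + 2456 + 2073 + 2994 = 8037 billion.

$8,037 billion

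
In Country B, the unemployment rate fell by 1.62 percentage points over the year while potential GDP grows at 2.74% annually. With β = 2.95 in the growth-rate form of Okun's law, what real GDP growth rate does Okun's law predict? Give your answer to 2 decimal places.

7.52%

Growth-rate Okun's law: g_Y = g_Y* - β × Δu.
g_Y = 2.74 - 2.95 × (-1.62) = 2.74 + 4.779 = 7.519%, i.e. 7.52% to 2 d.p.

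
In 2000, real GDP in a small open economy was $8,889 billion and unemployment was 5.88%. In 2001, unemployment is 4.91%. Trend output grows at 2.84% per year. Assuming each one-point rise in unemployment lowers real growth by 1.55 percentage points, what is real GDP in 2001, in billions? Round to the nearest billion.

$9,275 billion

Δu = 4.91 - 5.88 = -0.97 points.
Okun's law (growth form): g_Y = g_Y* - β × Δu = 2.84 - 1.55 × (-0.97) = 2.84 + 1.5035 = 4.3435%.
Real GDP in the next year = 8889 × (1 + 4.3435/100) = 8889 × 1.043435 ≈ 9275 billion.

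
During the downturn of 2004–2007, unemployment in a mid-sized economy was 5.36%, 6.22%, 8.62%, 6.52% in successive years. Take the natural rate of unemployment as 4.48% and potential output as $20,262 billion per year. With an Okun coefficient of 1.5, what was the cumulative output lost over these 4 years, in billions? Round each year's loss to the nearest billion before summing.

Year 2004: gap = -1.5 × (5.36 - 4.48) = -1.32%, loss ≈ 20262 × 1.32/100 ≈ 267.
Year 2005: gap = -1.5 × (6.22 - 4.48) = -2.61%, loss ≈ 20262 × 2.61/100 ≈ 529.
Year 2006: gap = -1.5 × (8.62 - 4.48) = -6.21%, loss ≈ 20262 × 6.21/100 ≈ 1258.
Year 2007: gap = -1.5 × (6.52 - 4.48) = -3.06%, loss ≈ 20262 × 3.06/100 ≈ 620.
Total lost output = 267 + 529 + 1258 + 620 = 2674 billion.

$2,674 billion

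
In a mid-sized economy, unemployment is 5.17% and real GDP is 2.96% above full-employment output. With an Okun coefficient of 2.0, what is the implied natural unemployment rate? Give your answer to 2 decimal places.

6.65%

From Okun's law, u - u* = -(output gap)/β = -(2.96)/2.0 = -1.48 points.
So u* = 5.17 + 1.48 = 6.65%.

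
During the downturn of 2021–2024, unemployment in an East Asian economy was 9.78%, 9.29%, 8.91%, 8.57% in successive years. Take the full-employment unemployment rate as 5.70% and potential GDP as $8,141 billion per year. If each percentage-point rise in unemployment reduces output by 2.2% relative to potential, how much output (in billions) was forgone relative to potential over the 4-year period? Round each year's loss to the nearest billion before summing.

$2,463 billion

Year 2021: gap = -2.2 × (9.78 - 5.7) = -8.976%, loss ≈ 8141 × 8.976/100 ≈ 731.
Year 2022: gap = -2.2 × (9.29 - 5.7) = -7.898%, loss ≈ 8141 × 7.898/100 ≈ 643.
Year 2023: gap = -2.2 × (8.91 - 5.7) = -7.062%, loss ≈ 8141 × 7.062/100 ≈ 575.
Year 2024: gap = -2.2 × (8.57 - 5.7) = -6.314%, loss ≈ 8141 × 6.314/100 ≈ 514.
Total lost output = 731 + 643 + 575 + 514 = 2463 billion.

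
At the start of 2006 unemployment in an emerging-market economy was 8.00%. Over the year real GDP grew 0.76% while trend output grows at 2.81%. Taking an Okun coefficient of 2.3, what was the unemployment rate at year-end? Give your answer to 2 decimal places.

Growth-rate Okun's law: g_Y = g_Y* - β × Δu, so Δu = (g_Y* - g_Y)/β.
Δu = (2.81 - 0.76)/2.3 = 2.05/2.3 = 0.89 percentage points.
Year-end unemployment = 8 + 0.89 = 8.89%.

8.89%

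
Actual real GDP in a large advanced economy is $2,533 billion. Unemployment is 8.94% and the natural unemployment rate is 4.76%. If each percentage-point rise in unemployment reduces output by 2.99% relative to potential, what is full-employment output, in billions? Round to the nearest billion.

$2,895 billion

Unemployment gap = 8.94 - 4.76 = 4.18 points, so output gap = -2.99 × 4.18 = -12.4982%.
Since Y = Y* × (1 + gap/100), Y* = 2533/0.875018 ≈ 2895 billion.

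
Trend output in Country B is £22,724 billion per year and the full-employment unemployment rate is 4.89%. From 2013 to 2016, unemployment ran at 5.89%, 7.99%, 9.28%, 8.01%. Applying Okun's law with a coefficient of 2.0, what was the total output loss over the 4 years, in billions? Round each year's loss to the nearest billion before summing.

Year 2013: gap = -2.0 × (5.89 - 4.89) = -2%, loss ≈ 22724 × 2/100 ≈ 454.
Year 2014: gap = -2.0 × (7.99 - 4.89) = -6.2%, loss ≈ 22724 × 6.2/100 ≈ 1409.
Year 2015: gap = -2.0 × (9.28 - 4.89) = -8.78%, loss ≈ 22724 × 8.78/100 ≈ 1995.
Year 2016: gap = -2.0 × (8.01 - 4.89) = -6.24%, loss ≈ 22724 × 6.24/100 ≈ 1418.
Total lost output = 454 + 1409 + 1995 + 1418 = 5276 billion.

£5,276 billion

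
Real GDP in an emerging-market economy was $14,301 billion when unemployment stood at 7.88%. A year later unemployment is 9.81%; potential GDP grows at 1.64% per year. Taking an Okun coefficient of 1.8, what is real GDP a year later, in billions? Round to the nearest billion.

$14,039 billion

Δu = 9.81 - 7.88 = 1.93 points.
Okun's law (growth form): g_Y = g_Y* - β × Δu = 1.64 - 1.8 × (1.93) = 1.64 - 3.474 = -1.834%.
Real GDP in the next year = 14301 × (1 - 1.834/100) = 14301 × 0.98166 ≈ 14039 billion.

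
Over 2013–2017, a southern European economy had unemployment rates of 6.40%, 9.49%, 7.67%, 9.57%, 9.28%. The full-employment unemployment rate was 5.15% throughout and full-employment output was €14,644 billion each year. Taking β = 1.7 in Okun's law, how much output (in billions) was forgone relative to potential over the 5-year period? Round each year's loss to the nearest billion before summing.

€4,146 billion

Year 2013: gap = -1.7 × (6.4 - 5.15) = -2.125%, loss ≈ 14644 × 2.125/100 ≈ 311.
Year 2014: gap = -1.7 × (9.49 - 5.15) = -7.378%, loss ≈ 14644 × 7.378/100 ≈ 1080.
Year 2015: gap = -1.7 × (7.67 - 5.15) = -4.284%, loss ≈ 14644 × 4.284/100 ≈ 627.
Year 2016: gap = -1.7 × (9.57 - 5.15) = -7.514%, loss ≈ 14644 × 7.514/100 ≈ 1100.
Year 2017: gap = -1.7 × (9.28 - 5.15) = -7.021%, loss ≈ 14644 × 7.021/100 ≈ 1028.
Total lost output = 311 + 1080 + 627 + 1100 + 1028 = 4146 billion.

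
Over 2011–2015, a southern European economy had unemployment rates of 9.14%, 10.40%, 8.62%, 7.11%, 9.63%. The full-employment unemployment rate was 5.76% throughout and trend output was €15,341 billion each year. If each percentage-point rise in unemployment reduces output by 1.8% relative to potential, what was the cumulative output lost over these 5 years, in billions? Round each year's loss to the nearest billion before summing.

Year 2011: gap = -1.8 × (9.14 - 5.76) = -6.084%, loss ≈ 15341 × 6.084/100 ≈ 933.
Year 2012: gap = -1.8 × (10.4 - 5.76) = -8.352%, loss ≈ 15341 × 8.352/100 ≈ 1281.
Year 2013: gap = -1.8 × (8.62 - 5.76) = -5.148%, loss ≈ 15341 × 5.148/100 ≈ 790.
Year 2014: gap = -1.8 × (7.11 - 5.76) = -2.43%, loss ≈ 15341 × 2.43/100 ≈ 373.
Year 2015: gap = -1.8 × (9.63 - 5.76) = -6.966%, loss ≈ 15341 × 6.966/100 ≈ 1069.
Total lost output = 933 + 1281 + 790 + 373 + 1069 = 4446 billion.

€4,446 billion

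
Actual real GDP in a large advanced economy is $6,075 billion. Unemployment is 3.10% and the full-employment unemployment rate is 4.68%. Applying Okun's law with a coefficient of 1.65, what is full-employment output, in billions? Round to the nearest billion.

Unemployment gap = 3.1 - 4.68 = -1.58 points, so output gap = -1.65 × (-1.58) = 2.607%.
Since Y = Y* × (1 + gap/100), Y* = 6075/1.02607 ≈ 5921 billion.

$5,921 billion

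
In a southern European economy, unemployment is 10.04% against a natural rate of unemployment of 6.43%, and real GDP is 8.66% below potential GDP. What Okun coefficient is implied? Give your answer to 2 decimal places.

β ≈ 2.40

Okun's law: output gap = -β × (u - u*).
-8.66 = -β × (10.04 - 6.43) = -β × 3.61, so β = 8.66/3.61 = 2.40.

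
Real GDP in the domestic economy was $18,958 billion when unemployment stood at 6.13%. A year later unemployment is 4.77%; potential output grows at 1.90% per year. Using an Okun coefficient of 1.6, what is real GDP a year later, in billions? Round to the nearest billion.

$19,731 billion

Δu = 4.77 - 6.13 = -1.36 points.
Okun's law (growth form): g_Y = g_Y* - β × Δu = 1.90 - 1.6 × (-1.36) = 1.9 + 2.176 = 4.076%.
Real GDP in the next year = 18958 × (1 + 4.076/100) = 18958 × 1.04076 ≈ 19731 billion.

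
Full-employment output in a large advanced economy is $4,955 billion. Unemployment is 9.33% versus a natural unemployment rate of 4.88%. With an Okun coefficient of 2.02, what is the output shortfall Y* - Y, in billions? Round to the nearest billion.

Output gap = -2.02 × (9.33 - 4.88) = -2.02 × 4.45 = -8.989%.
Actual GDP ≈ 4955 × 0.91011 ≈ 4510 billion, so the shortfall is 4955 - 4510 = 445 billion.

$445 billion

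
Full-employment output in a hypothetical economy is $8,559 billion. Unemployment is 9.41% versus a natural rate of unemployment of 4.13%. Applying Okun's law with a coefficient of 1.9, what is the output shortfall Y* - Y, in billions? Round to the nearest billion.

$859 billion

Output gap = -1.9 × (9.41 - 4.13) = -1.9 × 5.28 = -10.032%.
Actual GDP ≈ 8559 × 0.89968 ≈ 7700 billion, so the shortfall is 8559 - 7700 = 859 billion.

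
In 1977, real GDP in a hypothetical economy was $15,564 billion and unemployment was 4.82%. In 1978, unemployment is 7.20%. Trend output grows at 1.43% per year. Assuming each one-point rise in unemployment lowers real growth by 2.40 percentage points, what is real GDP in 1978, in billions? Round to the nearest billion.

$14,898 billion

Δu = 7.2 - 4.82 = 2.38 points.
Okun's law (growth form): g_Y = g_Y* - β × Δu = 1.43 - 2.40 × (2.38) = 1.43 - 5.712 = -4.282%.
Real GDP in the next year = 15564 × (1 - 4.282/100) = 15564 × 0.95718 ≈ 14898 billion.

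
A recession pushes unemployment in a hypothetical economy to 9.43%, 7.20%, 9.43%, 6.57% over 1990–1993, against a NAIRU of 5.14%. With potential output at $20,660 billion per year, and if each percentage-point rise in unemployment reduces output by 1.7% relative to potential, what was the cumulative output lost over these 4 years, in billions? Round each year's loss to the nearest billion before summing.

$4,240 billion

Year 1990: gap = -1.7 × (9.43 - 5.14) = -7.293%, loss ≈ 20660 × 7.293/100 ≈ 1507.
Year 1991: gap = -1.7 × (7.2 - 5.14) = -3.502%, loss ≈ 20660 × 3.502/100 ≈ 724.
Year 1992: gap = -1.7 × (9.43 - 5.14) = -7.293%, loss ≈ 20660 × 7.293/100 ≈ 1507.
Year 1993: gap = -1.7 × (6.57 - 5.14) = -2.431%, loss ≈ 20660 × 2.431/100 ≈ 502.
Total lost output = 1507 + 724 + 1507 + 502 = 4240 billion.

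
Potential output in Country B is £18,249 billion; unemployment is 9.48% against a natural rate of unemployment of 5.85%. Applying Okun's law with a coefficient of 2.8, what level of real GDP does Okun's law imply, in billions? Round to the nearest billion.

£16,394 billion

Unemployment gap = 9.48 - 5.85 = 3.63 points, so the output gap is -2.8 × 3.63 = -10.164%.
Actual GDP = 18249 × (1 - 10.164/100) = 18249 × 0.89836 ≈ 16394 billion.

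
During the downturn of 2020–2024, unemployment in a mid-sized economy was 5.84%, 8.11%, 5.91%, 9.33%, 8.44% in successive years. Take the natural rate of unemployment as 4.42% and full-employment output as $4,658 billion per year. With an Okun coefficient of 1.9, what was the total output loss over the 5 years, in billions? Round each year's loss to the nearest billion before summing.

Year 2020: gap = -1.9 × (5.84 - 4.42) = -2.698%, loss ≈ 4658 × 2.698/100 ≈ 126.
Year 2021: gap = -1.9 × (8.11 - 4.42) = -7.011%, loss ≈ 4658 × 7.011/100 ≈ 327.
Year 2022: gap = -1.9 × (5.91 - 4.42) = -2.831%, loss ≈ 4658 × 2.831/100 ≈ 132.
Year 2023: gap = -1.9 × (9.33 - 4.42) = -9.329%, loss ≈ 4658 × 9.329/100 ≈ 435.
Year 2024: gap = -1.9 × (8.44 - 4.42) = -7.638%, loss ≈ 4658 × 7.638/100 ≈ 356.
Total lost output = 126 + 327 + 132 + 435 + 356 = 1376 billion.

$1,376 billion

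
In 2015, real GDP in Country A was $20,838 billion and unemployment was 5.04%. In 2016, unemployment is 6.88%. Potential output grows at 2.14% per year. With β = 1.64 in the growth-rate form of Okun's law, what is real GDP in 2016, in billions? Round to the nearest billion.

Δu = 6.88 - 5.04 = 1.84 points.
Okun's law (growth form): g_Y = g_Y* - β × Δu = 2.14 - 1.64 × (1.84) = 2.14 - 3.0176 = -0.8776%.
Real GDP in the next year = 20838 × (1 - 0.8776/100) = 20838 × 0.991224 ≈ 20655 billion.

$20,655 billion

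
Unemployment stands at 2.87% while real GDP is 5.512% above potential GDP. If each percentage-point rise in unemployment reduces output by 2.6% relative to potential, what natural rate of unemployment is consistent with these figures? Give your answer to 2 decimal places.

From Okun's law, u - u* = -(output gap)/β = -(5.512)/2.6 = -2.12 points.
So u* = 2.87 + 2.12 = 4.99%.

4.99%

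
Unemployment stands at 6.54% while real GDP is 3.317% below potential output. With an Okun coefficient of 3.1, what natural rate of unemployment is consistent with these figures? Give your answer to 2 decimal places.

5.47%

From Okun's law, u - u* = -(output gap)/β = -(-3.317)/3.1 = 1.07 points.
So u* = 6.54 - 1.07 = 5.47%.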